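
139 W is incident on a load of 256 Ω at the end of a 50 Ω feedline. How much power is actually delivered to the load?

Γ = (256 − 50)/(256 + 50) = 0.673
|Γ|² = 0.453
P_refl = |Γ|²·P_inc = 63 W, P_del = (1 − |Γ|²)·P_inc = 76 W

P_delivered ≈ 76 W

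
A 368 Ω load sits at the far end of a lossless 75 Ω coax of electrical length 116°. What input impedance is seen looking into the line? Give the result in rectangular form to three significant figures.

tan(βl) = tan(116°) = -2.05
Z_in = Z_0·(Z_L + jZ_0·tanβl)/(Z_0 + jZ_L·tanβl)
     = 75·(368 − j154)/(75 − j755)

Z_in ≈ 18.7 + j34.7 Ω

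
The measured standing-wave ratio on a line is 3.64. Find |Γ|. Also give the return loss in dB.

|Γ| ≈ 0.569; return loss ≈ 4.9 dB

|Γ| = (S − 1)/(S + 1) = (3.64 − 1)/(3.64 + 1) = 2.64/4.64
RL = −20·log₁₀|Γ| = −20·log₁₀(0.569)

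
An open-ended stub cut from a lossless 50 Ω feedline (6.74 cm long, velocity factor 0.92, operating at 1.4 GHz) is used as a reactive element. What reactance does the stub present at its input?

λ = v/f = 0.92·c / 1.4 GHz = 0.197 m
βl = 2π·l/λ = 2π × 0.342 = 123°
tan(βl) = -1.54
For an open-ended stub, Z_in = −jZ_0·cot(βl) = −jZ_0/tan(βl)

X_in ≈ 32.6 Ω (inductive)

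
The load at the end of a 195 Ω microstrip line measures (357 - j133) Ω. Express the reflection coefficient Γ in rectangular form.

Γ ≈ 0.332 − j0.161

Γ = (Z_L − Z_0)/(Z_L + Z_0) = (162 − j133)/(552 − j133)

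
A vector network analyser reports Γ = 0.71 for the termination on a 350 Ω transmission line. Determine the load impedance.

Z_L ≈ 2060 Ω

Z_L = Z_0·(1 + Γ)/(1 − Γ) = 350·(1.71)/(0.29)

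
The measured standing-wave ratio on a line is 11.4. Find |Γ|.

|Γ| = (S − 1)/(S + 1) = (11.4 − 1)/(11.4 + 1) = 10.4/12.4

|Γ| ≈ 0.839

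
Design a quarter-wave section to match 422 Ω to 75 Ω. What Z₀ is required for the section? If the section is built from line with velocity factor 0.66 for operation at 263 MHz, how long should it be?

Z_qwt = √(Z_0·R_L) = √(75 × 422) = √31650
λ = 0.66·c/f = 0.753 m, so l = λ/4 = 0.188 m

Z_qwt ≈ 178 Ω; length ≈ 18.8 cm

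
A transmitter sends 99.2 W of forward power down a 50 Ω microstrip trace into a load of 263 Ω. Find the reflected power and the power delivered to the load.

Γ = (263 − 50)/(263 + 50) = 0.681
|Γ|² = 0.463
P_refl = |Γ|²·P_inc = 45.9 W, P_del = (1 − |Γ|²)·P_inc = 53.3 W

P_reflected ≈ 45.9 W; P_delivered ≈ 53.3 W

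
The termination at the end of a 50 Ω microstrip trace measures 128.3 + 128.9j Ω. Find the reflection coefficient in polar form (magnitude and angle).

Γ = (Z_L − Z_0)/(Z_L + Z_0) = (78.3 + j128.9)/(178.3 + j128.9)
|Γ| = 151/220 = 0.685

Γ ≈ 0.685 ∠ 22.9°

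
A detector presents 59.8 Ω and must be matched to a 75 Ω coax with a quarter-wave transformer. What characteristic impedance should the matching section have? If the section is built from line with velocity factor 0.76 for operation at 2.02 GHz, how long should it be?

Z_qwt = √(Z_0·R_L) = √(75 × 59.8) = √4485
λ = 0.76·c/f = 0.113 m, so l = λ/4 = 0.0282 m

Z_qwt ≈ 67 Ω; length ≈ 2.82 cm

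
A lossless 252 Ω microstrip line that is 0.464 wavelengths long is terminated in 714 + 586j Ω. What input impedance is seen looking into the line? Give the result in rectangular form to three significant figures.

Z_in ≈ 270 + j459 Ω

βl = 2π × 0.464 = 167°
tan(βl) = tan(167°) = -0.23
Z_in = Z_0·(Z_L + jZ_0·tanβl)/(Z_0 + jZ_L·tanβl)
     = 252·(714 + j528)/(387 − j164)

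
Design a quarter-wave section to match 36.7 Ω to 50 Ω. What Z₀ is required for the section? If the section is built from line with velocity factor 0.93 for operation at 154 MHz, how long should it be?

Z_qwt = √(Z_0·R_L) = √(50 × 36.7) = √1835
λ = 0.93·c/f = 1.81 m, so l = λ/4 = 0.453 m

Z_qwt ≈ 42.8 Ω; length ≈ 45.3 cm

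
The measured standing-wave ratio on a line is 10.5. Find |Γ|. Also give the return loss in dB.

|Γ| ≈ 0.826; return loss ≈ 1.66 dB

|Γ| = (S − 1)/(S + 1) = (10.5 − 1)/(10.5 + 1) = 9.5/11.5
RL = −20·log₁₀|Γ| = −20·log₁₀(0.826)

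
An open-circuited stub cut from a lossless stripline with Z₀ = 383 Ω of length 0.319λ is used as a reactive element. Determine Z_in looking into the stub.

Z_in ≈ +j177 Ω

βl = 2π × 0.319 = 115°
tan(βl) = -2.16
For an open-circuited stub, Z_in = −jZ_0·cot(βl) = −jZ_0/tan(βl)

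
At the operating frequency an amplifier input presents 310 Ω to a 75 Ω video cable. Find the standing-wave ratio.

VSWR ≈ 4.13

For a purely resistive load, VSWR = R_L/Z_0 or Z_0/R_L (whichever > 1) = 310/75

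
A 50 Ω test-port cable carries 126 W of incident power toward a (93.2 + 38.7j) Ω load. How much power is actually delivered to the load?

P_delivered ≈ 107 W

|Γ| = |(43.2 + j38.7)/(143.2 + j38.7)| = 0.391
|Γ|² = 0.153
P_refl = |Γ|²·P_inc = 19.3 W, P_del = (1 − |Γ|²)·P_inc = 107 W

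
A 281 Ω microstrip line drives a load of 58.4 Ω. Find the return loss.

RL ≈ 3.66 dB

Γ = (58.4 − 281)/(58.4 + 281) = -0.656
RL = −20·log₁₀|Γ| = −20·log₁₀(0.656)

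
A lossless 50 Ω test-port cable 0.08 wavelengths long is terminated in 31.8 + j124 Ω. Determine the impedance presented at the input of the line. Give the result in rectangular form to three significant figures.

Z_in ≈ 163 − j260 Ω

βl = 2π × 0.08 = 28.8°
tan(βl) = tan(28.8°) = 0.55
Z_in = Z_0·(Z_L + jZ_0·tanβl)/(Z_0 + jZ_L·tanβl)
     = 50·(31.8 + j151)/(-18.2 + j17.5)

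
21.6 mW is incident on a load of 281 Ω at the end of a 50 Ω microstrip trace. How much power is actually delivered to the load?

Γ = (281 − 50)/(281 + 50) = 0.698
|Γ|² = 0.487
P_refl = |Γ|²·P_inc = 10.5 mW, P_del = (1 − |Γ|²)·P_inc = 11.1 mW

P_delivered ≈ 11.1 mW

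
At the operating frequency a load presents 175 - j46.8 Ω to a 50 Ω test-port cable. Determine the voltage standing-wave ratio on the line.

Γ = (Z_L − Z_0)/(Z_L + Z_0) = (125 − j46.8)/(225 − j46.8)
|Γ| = 133/230 = 0.581
VSWR = (1 + |Γ|)/(1 − |Γ|) = 1.58/0.419

VSWR ≈ 3.77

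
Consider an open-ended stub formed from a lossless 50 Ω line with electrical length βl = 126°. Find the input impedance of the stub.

tan(βl) = -1.38
For an open-ended stub, Z_in = −jZ_0·cot(βl) = −jZ_0/tan(βl)

Z_in ≈ +j36.3 Ω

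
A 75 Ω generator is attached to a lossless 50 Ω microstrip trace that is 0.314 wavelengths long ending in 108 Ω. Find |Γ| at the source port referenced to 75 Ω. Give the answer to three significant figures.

|Γ| ≈ 0.5

βl = 2π × 0.314 = 113°
tan(βl) = -2.35
Z_in = Z_0·(Z_L + jZ_0·tanβl)/(Z_0 + jZ_L·tanβl) = 26.3 + j16.1 Ω
Γ_s = (Z_in − Z_s)/(Z_in + Z_s) = (-48.7 + j16.1)/(101 + j16.1), |Γ_s| = 0.5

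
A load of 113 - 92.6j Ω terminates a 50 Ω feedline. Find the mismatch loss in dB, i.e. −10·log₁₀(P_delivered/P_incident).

mismatch loss ≈ 1.92 dB

Γ = (63 − j92.6)/(163 − j92.6), |Γ| = 0.597
|Γ|² = 0.357, so P_del/P_inc = 1 − |Γ|² = 0.643
ML = −10·log₁₀(1 − |Γ|²)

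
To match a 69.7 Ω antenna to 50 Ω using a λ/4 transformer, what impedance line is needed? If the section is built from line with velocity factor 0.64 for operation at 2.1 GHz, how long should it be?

Z_qwt = √(Z_0·R_L) = √(50 × 69.7) = √3485
λ = 0.64·c/f = 0.0914 m, so l = λ/4 = 0.0229 m

Z_qwt ≈ 59 Ω; length ≈ 2.29 cm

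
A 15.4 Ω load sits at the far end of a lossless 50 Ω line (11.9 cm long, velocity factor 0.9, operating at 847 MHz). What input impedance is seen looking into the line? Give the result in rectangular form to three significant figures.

Z_in ≈ 28.6 − j42.1 Ω

λ = v/f = 0.9·c / 847 MHz = 0.319 m
βl = 2π·l/λ = 2π × 0.373 = 134°
tan(βl) = tan(134°) = -1.02
Z_in = Z_0·(Z_L + jZ_0·tanβl)/(Z_0 + jZ_L·tanβl)
     = 50·(15.4 − j51.1)/(50 − j15.7)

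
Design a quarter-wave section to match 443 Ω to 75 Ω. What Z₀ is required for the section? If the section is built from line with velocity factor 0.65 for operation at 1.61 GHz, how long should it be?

Z_qwt ≈ 182 Ω; length ≈ 3.03 cm

Z_qwt = √(Z_0·R_L) = √(75 × 443) = √33220
λ = 0.65·c/f = 0.121 m, so l = λ/4 = 0.0303 m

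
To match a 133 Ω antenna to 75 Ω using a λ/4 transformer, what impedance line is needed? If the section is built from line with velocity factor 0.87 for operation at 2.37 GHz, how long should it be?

Z_qwt = √(Z_0·R_L) = √(75 × 133) = √9975
λ = 0.87·c/f = 0.11 m, so l = λ/4 = 0.0275 m

Z_qwt ≈ 99.9 Ω; length ≈ 2.75 cm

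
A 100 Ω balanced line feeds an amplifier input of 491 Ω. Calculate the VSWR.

VSWR ≈ 4.91

For a purely resistive load, VSWR = R_L/Z_0 or Z_0/R_L (whichever > 1) = 491/100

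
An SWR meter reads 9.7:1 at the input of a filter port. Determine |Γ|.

|Γ| ≈ 0.813

|Γ| = (S − 1)/(S + 1) = (9.7 − 1)/(9.7 + 1) = 8.7/10.7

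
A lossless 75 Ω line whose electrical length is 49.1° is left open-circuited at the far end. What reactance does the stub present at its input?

tan(βl) = 1.15
For an open-circuited stub, Z_in = −jZ_0·cot(βl) = −jZ_0/tan(βl)

X_in ≈ -65 Ω (capacitive)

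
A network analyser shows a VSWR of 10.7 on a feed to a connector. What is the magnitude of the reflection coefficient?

|Γ| = (S − 1)/(S + 1) = (10.7 − 1)/(10.7 + 1) = 9.7/11.7

|Γ| ≈ 0.829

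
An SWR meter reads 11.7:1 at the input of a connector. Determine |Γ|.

|Γ| ≈ 0.843

|Γ| = (S − 1)/(S + 1) = (11.7 − 1)/(11.7 + 1) = 10.7/12.7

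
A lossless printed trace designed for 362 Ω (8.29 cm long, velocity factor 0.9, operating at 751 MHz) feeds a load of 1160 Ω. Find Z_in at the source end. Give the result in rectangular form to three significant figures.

Z_in ≈ 114 − j40 Ω

λ = v/f = 0.9·c / 751 MHz = 0.36 m
βl = 2π·l/λ = 2π × 0.231 = 83°
tan(βl) = tan(83°) = 8.16
Z_in = Z_0·(Z_L + jZ_0·tanβl)/(Z_0 + jZ_L·tanβl)
     = 362·(1160 + j2950)/(362 + j9460)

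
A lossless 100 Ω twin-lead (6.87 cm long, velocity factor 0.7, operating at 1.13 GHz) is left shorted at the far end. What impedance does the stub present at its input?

Z_in ≈ −j107 Ω

λ = v/f = 0.7·c / 1.13 GHz = 0.186 m
βl = 2π·l/λ = 2π × 0.37 = 133°
tan(βl) = -1.07
For a shorted stub, Z_in = jZ_0·tan(βl)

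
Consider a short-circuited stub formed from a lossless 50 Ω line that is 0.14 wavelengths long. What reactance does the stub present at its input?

X_in ≈ 60.4 Ω (inductive)

βl = 2π × 0.14 = 50.4°
tan(βl) = 1.21
For a short-circuited stub, Z_in = jZ_0·tan(βl)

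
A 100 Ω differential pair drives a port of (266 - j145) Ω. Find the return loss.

Γ = (166 − j145)/(366 − j145), |Γ| = 0.56
RL = −20·log₁₀|Γ| = −20·log₁₀(0.56)

RL ≈ 5.04 dB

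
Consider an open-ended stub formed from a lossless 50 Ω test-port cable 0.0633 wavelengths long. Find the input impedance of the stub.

βl = 2π × 0.0633 = 22.8°
tan(βl) = 0.42
For an open-ended stub, Z_in = −jZ_0·cot(βl) = −jZ_0/tan(βl)

Z_in ≈ −j119 Ω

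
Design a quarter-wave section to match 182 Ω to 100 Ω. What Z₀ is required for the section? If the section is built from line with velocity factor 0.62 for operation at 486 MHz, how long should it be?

Z_qwt ≈ 135 Ω; length ≈ 9.57 cm

Z_qwt = √(Z_0·R_L) = √(100 × 182) = √18200
λ = 0.62·c/f = 0.383 m, so l = λ/4 = 0.0957 m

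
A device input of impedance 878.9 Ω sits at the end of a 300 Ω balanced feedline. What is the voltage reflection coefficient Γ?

Γ = 0.491

Γ = (Z_L − Z_0)/(Z_L + Z_0) = (878.9 − 300)/(878.9 + 300) = 578.9/1179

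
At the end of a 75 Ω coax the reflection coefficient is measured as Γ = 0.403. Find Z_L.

Z_L ≈ 176 Ω

Z_L = Z_0·(1 + Γ)/(1 − Γ) = 75·(1.4)/(0.597)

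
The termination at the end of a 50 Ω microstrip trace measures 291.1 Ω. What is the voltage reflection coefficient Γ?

Γ = (Z_L − Z_0)/(Z_L + Z_0) = (291.1 − 50)/(291.1 + 50) = 241.1/341.1

Γ = 0.707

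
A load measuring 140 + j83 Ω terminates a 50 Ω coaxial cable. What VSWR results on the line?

VSWR ≈ 3.88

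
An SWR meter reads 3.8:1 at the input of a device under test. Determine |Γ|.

|Γ| ≈ 0.583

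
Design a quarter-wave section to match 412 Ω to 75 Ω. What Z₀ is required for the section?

Z_qwt ≈ 176 Ω

Z_qwt = √(Z_0·R_L) = √(75 × 412) = √30900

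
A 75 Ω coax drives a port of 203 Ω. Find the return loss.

Γ = (203 − 75)/(203 + 75) = 0.46
RL = −20·log₁₀|Γ| = −20·log₁₀(0.46)

RL ≈ 6.74 dB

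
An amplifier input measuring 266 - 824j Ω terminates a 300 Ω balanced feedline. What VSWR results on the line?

VSWR ≈ 10.4

Γ = (Z_L − Z_0)/(Z_L + Z_0) = (-34 − j824)/(566 − j824)
|Γ| = 825/1000 = 0.825
VSWR = (1 + |Γ|)/(1 − |Γ|) = 1.82/0.175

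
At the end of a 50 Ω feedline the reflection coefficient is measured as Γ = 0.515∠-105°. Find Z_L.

Z_L ≈ 24 − j32.5 Ω

Z_L = Z_0·(1 + Γ)/(1 − Γ) = 50·(0.867 − j0.497)/(1.13 + j0.497)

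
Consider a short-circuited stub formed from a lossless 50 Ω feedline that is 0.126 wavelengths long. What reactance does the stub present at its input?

X_in ≈ 50.6 Ω (inductive)

βl = 2π × 0.126 = 45.4°
tan(βl) = 1.01
For a short-circuited stub, Z_in = jZ_0·tan(βl)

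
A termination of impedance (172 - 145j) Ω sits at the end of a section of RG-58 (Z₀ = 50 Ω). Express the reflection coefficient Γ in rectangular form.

Γ ≈ 0.684 − j0.206

Γ = (Z_L − Z_0)/(Z_L + Z_0) = (122 − j145)/(222 − j145)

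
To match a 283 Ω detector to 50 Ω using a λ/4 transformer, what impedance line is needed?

Z_qwt = √(Z_0·R_L) = √(50 × 283) = √14150

Z_qwt ≈ 119 Ω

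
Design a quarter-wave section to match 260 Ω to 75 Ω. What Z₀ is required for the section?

Z_qwt ≈ 140 Ω

Z_qwt = √(Z_0·R_L) = √(75 × 260) = √19500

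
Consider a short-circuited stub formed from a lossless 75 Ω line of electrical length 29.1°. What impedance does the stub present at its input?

Z_in ≈ +j41.7 Ω

tan(βl) = 0.557
For a short-circuited stub, Z_in = jZ_0·tan(βl)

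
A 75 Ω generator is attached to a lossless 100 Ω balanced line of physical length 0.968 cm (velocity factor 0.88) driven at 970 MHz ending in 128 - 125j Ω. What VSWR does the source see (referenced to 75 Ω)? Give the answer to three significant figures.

λ = v/f = 0.88·c / 970 MHz = 0.272 m
βl = 2π·l/λ = 2π × 0.0356 = 12.8°
tan(βl) = 0.227
Z_in = Z_0·(Z_L + jZ_0·tanβl)/(Z_0 + jZ_L·tanβl) = 77.7 − j97.2 Ω
Γ_s = (Z_in − Z_s)/(Z_in + Z_s) = (2.65 − j97.2)/(153 − j97.2), |Γ_s| = 0.537
VSWR = (1 + |Γ_s|)/(1 − |Γ_s|)

VSWR ≈ 3.32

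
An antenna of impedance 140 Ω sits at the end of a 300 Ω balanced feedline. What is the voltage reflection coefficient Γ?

Γ = (Z_L − Z_0)/(Z_L + Z_0) = (140 − 300)/(140 + 300) = -160/440

Γ = -0.364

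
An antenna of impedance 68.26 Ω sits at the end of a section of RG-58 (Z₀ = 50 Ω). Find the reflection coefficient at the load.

Γ = 0.154

Γ = (Z_L − Z_0)/(Z_L + Z_0) = (68.26 − 50)/(68.26 + 50) = 18.26/118.3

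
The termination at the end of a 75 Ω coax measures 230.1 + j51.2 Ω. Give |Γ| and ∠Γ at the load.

Γ ≈ 0.528 ∠ 8.74°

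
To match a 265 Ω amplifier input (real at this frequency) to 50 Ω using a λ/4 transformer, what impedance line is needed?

Z_qwt = √(Z_0·R_L) = √(50 × 265) = √13250

Z_qwt ≈ 115 Ω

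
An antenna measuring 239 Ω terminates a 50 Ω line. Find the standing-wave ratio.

VSWR ≈ 4.78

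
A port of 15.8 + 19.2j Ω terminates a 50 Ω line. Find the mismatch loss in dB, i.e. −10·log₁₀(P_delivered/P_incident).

mismatch loss ≈ 1.72 dB

Γ = (-34.2 + j19.2)/(65.8 + j19.2), |Γ| = 0.572
|Γ|² = 0.327, so P_del/P_inc = 1 − |Γ|² = 0.673
ML = −10·log₁₀(1 − |Γ|²)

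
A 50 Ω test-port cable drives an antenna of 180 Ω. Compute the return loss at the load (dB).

Γ = (180 − 50)/(180 + 50) = 0.565
RL = −20·log₁₀|Γ| = −20·log₁₀(0.565)

RL ≈ 4.96 dB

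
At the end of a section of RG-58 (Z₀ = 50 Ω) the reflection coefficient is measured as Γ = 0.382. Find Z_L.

Z_L ≈ 112 Ω

Z_L = Z_0·(1 + Γ)/(1 − Γ) = 50·(1.38)/(0.618)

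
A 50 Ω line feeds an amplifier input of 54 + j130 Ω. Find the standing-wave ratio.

VSWR ≈ 8.14

Γ = (Z_L − Z_0)/(Z_L + Z_0) = (4 + j130)/(104 + j130)
|Γ| = 130/166 = 0.781
VSWR = (1 + |Γ|)/(1 − |Γ|) = 1.78/0.219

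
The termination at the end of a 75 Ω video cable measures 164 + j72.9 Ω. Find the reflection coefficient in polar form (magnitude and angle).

Γ = (Z_L − Z_0)/(Z_L + Z_0) = (89 + j72.9)/(239 + j72.9)
|Γ| = 115/250 = 0.46

Γ ≈ 0.46 ∠ 22.4°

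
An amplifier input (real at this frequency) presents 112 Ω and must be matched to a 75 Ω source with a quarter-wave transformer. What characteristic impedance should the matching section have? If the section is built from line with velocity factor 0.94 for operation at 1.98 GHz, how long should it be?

Z_qwt = √(Z_0·R_L) = √(75 × 112) = √8400
λ = 0.94·c/f = 0.142 m, so l = λ/4 = 0.0356 m

Z_qwt ≈ 91.7 Ω; length ≈ 3.56 cm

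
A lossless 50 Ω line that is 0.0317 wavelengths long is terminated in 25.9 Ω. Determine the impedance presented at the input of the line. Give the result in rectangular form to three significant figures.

βl = 2π × 0.0317 = 11.4°
tan(βl) = tan(11.4°) = 0.202
Z_in = Z_0·(Z_L + jZ_0·tanβl)/(Z_0 + jZ_L·tanβl)
     = 50·(25.9 + j10.1)/(50 + j5.23)

Z_in ≈ 26.7 + j7.3 Ω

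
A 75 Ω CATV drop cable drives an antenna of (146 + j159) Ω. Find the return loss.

RL ≈ 3.88 dB

Γ = (71 + j159)/(221 + j159), |Γ| = 0.64
RL = −20·log₁₀|Γ| = −20·log₁₀(0.64)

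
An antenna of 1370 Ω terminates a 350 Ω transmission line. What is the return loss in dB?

RL ≈ 4.54 dB

Γ = (1370 − 350)/(1370 + 350) = 0.593
RL = −20·log₁₀|Γ| = −20·log₁₀(0.593)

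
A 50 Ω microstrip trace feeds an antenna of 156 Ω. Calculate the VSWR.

VSWR ≈ 3.12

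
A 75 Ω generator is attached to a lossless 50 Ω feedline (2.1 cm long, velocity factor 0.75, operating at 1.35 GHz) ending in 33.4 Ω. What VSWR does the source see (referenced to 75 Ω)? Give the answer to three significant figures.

VSWR ≈ 1.78

λ = v/f = 0.75·c / 1.35 GHz = 0.167 m
βl = 2π·l/λ = 2π × 0.126 = 45.4°
tan(βl) = 1.01
Z_in = Z_0·(Z_L + jZ_0·tanβl)/(Z_0 + jZ_L·tanβl) = 46.4 + j19.2 Ω
Γ_s = (Z_in − Z_s)/(Z_in + Z_s) = (-28.6 + j19.2)/(121 + j19.2), |Γ_s| = 0.28
VSWR = (1 + |Γ_s|)/(1 − |Γ_s|)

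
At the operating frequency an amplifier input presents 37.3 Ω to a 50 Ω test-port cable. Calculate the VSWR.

VSWR ≈ 1.34

Γ = (37.3 − 50)/(37.3 + 50) = -0.145
VSWR = (1 + 0.145)/(1 − 0.145)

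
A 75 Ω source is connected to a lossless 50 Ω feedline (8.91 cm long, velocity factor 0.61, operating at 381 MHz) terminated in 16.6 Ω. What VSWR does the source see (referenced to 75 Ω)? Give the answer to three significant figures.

VSWR ≈ 2.44

λ = v/f = 0.61·c / 381 MHz = 0.48 m
βl = 2π·l/λ = 2π × 0.186 = 66.8°
tan(βl) = 2.33
Z_in = Z_0·(Z_L + jZ_0·tanβl)/(Z_0 + jZ_L·tanβl) = 66.8 + j64.9 Ω
Γ_s = (Z_in − Z_s)/(Z_in + Z_s) = (-8.2 + j64.9)/(142 + j64.9), |Γ_s| = 0.419
VSWR = (1 + |Γ_s|)/(1 − |Γ_s|)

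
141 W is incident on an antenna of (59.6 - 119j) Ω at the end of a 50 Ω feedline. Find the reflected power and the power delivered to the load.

|Γ| = |(9.6 − j119)/(109.6 − j119)| = 0.738
|Γ|² = 0.545
P_refl = |Γ|²·P_inc = 76.8 W, P_del = (1 − |Γ|²)·P_inc = 64.2 W

P_reflected ≈ 76.8 W; P_delivered ≈ 64.2 W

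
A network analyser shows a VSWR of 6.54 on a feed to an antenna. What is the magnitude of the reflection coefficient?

|Γ| = (S − 1)/(S + 1) = (6.54 − 1)/(6.54 + 1) = 5.54/7.54

|Γ| ≈ 0.735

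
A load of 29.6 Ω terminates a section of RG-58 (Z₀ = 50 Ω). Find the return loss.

Γ = (29.6 − 50)/(29.6 + 50) = -0.256
RL = −20·log₁₀|Γ| = −20·log₁₀(0.256)

RL ≈ 11.8 dB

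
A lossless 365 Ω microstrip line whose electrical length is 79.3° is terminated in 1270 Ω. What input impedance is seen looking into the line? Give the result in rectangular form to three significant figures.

Z_in ≈ 108 − j63.1 Ω

tan(βl) = tan(79.3°) = 5.29
Z_in = Z_0·(Z_L + jZ_0·tanβl)/(Z_0 + jZ_L·tanβl)
     = 365·(1270 + j1930)/(365 + j6720)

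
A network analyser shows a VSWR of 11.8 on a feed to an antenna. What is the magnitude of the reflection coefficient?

|Γ| ≈ 0.844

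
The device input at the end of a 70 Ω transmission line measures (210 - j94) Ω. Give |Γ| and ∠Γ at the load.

Γ = (Z_L − Z_0)/(Z_L + Z_0) = (140 − j94)/(280 − j94)
|Γ| = 169/295 = 0.571

Γ ≈ 0.571 ∠ -15.3°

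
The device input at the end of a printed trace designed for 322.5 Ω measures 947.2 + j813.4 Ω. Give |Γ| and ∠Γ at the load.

Γ ≈ 0.68 ∠ 19.8°

Γ = (Z_L − Z_0)/(Z_L + Z_0) = (624.7 + j813.4)/(1270 + j813.4)
|Γ| = 1030/1510 = 0.68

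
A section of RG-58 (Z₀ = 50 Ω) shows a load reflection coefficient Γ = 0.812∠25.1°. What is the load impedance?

Z_L = Z_0·(1 + Γ)/(1 − Γ) = 50·(1.74 + j0.344)/(0.265 − j0.344)

Z_L ≈ 90.3 + j183 Ω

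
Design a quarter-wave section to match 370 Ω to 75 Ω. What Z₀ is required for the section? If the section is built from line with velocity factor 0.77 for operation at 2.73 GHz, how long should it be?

Z_qwt = √(Z_0·R_L) = √(75 × 370) = √27750
λ = 0.77·c/f = 0.0846 m, so l = λ/4 = 0.0212 m

Z_qwt ≈ 167 Ω; length ≈ 2.12 cm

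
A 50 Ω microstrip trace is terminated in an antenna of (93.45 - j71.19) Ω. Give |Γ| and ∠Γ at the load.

Γ = (Z_L − Z_0)/(Z_L + Z_0) = (43.45 − j71.19)/(143.4 − j71.19)
|Γ| = 83.4/160 = 0.521

Γ ≈ 0.521 ∠ -32.2°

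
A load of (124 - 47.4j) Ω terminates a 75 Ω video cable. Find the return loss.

RL ≈ 9.54 dB

Γ = (49 − j47.4)/(199 − j47.4), |Γ| = 0.333
RL = −20·log₁₀|Γ| = −20·log₁₀(0.333)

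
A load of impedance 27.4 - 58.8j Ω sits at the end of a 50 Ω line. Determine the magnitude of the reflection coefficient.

Γ = (Z_L − Z_0)/(Z_L + Z_0) = (-22.6 − j58.8)/(77.4 − j58.8)
|Γ| = 63/97.2

|Γ| ≈ 0.648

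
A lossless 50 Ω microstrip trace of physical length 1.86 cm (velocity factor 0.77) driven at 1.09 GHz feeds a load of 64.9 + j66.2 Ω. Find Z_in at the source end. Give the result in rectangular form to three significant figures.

Z_in ≈ 133 − j50.3 Ω

λ = v/f = 0.77·c / 1.09 GHz = 0.212 m
βl = 2π·l/λ = 2π × 0.0878 = 31.6°
tan(βl) = tan(31.6°) = 0.615
Z_in = Z_0·(Z_L + jZ_0·tanβl)/(Z_0 + jZ_L·tanβl)
     = 50·(64.9 + j97)/(9.28 + j39.9)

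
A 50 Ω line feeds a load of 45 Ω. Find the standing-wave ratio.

For a purely resistive load, VSWR = R_L/Z_0 or Z_0/R_L (whichever > 1) = 50/45

VSWR ≈ 1.11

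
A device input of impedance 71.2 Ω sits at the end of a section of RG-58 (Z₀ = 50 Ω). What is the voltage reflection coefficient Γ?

Γ = (Z_L − Z_0)/(Z_L + Z_0) = (71.2 − 50)/(71.2 + 50) = 21.2/121.2

Γ = 0.175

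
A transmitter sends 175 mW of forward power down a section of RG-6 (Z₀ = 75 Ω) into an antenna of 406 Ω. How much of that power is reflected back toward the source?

Γ = (406 − 75)/(406 + 75) = 0.688
|Γ|² = 0.474
P_refl = |Γ|²·P_inc = 82.9 mW, P_del = (1 − |Γ|²)·P_inc = 92.1 mW

P_reflected ≈ 82.9 mW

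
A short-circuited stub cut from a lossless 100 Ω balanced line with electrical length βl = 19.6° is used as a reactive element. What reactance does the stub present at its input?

tan(βl) = 0.356
For a short-circuited stub, Z_in = jZ_0·tan(βl)

X_in ≈ 35.6 Ω (inductive)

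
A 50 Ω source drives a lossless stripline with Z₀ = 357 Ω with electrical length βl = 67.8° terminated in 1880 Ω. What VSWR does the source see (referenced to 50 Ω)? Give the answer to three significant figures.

tan(βl) = 2.45
Z_in = Z_0·(Z_L + jZ_0·tanβl)/(Z_0 + jZ_L·tanβl) = 78.6 − j140 Ω
Γ_s = (Z_in − Z_s)/(Z_in + Z_s) = (28.6 − j140)/(129 − j140), |Γ_s| = 0.751
VSWR = (1 + |Γ_s|)/(1 − |Γ_s|)

VSWR ≈ 7.02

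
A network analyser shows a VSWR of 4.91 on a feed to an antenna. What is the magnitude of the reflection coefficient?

|Γ| ≈ 0.662

|Γ| = (S − 1)/(S + 1) = (4.91 − 1)/(4.91 + 1) = 3.91/5.91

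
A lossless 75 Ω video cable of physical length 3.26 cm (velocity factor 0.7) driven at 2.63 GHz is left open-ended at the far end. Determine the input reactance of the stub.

X_in ≈ 115 Ω (inductive)

λ = v/f = 0.7·c / 2.63 GHz = 0.0798 m
βl = 2π·l/λ = 2π × 0.408 = 147°
tan(βl) = -0.65
For an open-ended stub, Z_in = −jZ_0·cot(βl) = −jZ_0/tan(βl)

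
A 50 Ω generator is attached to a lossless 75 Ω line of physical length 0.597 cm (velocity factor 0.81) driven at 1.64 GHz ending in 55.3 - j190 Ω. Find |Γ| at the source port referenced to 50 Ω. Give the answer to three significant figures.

|Γ| ≈ 0.859

λ = v/f = 0.81·c / 1.64 GHz = 0.148 m
βl = 2π·l/λ = 2π × 0.0403 = 14.5°
tan(βl) = 0.259
Z_in = Z_0·(Z_L + jZ_0·tanβl)/(Z_0 + jZ_L·tanβl) = 21.2 − j106 Ω
Γ_s = (Z_in − Z_s)/(Z_in + Z_s) = (-28.8 − j106)/(71.2 − j106), |Γ_s| = 0.859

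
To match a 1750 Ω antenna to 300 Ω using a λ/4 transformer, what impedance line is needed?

Z_qwt ≈ 725 Ω

Z_qwt = √(Z_0·R_L) = √(300 × 1750) = √525000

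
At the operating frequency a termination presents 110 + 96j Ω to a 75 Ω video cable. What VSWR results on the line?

VSWR ≈ 2.92

Γ = (Z_L − Z_0)/(Z_L + Z_0) = (35 + j96)/(185 + j96)
|Γ| = 102/208 = 0.49
VSWR = (1 + |Γ|)/(1 − |Γ|) = 1.49/0.51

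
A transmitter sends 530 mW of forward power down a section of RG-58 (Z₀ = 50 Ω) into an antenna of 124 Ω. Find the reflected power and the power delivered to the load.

P_reflected ≈ 95.9 mW; P_delivered ≈ 434 mW

Γ = (124 − 50)/(124 + 50) = 0.425
|Γ|² = 0.181
P_refl = |Γ|²·P_inc = 95.9 mW, P_del = (1 − |Γ|²)·P_inc = 434 mW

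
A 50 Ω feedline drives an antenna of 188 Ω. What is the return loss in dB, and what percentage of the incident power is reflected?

RL ≈ 4.73 dB; 33.6% of incident power reflected

Γ = (188 − 50)/(188 + 50) = 0.58
RL = −20·log₁₀(0.58) = 4.73 dB
P_refl/P_inc = |Γ|² = 0.336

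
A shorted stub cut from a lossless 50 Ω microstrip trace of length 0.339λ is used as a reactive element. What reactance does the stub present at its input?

βl = 2π × 0.339 = 122°
tan(βl) = -1.6
For a shorted stub, Z_in = jZ_0·tan(βl)

X_in ≈ -79.9 Ω (capacitive)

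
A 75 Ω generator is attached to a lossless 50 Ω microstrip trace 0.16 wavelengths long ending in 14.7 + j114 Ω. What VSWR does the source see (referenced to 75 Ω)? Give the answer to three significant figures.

βl = 2π × 0.16 = 57.6°
tan(βl) = 1.58
Z_in = Z_0·(Z_L + jZ_0·tanβl)/(Z_0 + jZ_L·tanβl) = 7.38 − j73 Ω
Γ_s = (Z_in − Z_s)/(Z_in + Z_s) = (-67.6 − j73)/(82.4 − j73), |Γ_s| = 0.904
VSWR = (1 + |Γ_s|)/(1 − |Γ_s|)

VSWR ≈ 19.8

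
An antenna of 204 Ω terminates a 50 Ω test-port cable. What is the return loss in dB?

RL ≈ 4.35 dB

Γ = (204 − 50)/(204 + 50) = 0.606
RL = −20·log₁₀|Γ| = −20·log₁₀(0.606)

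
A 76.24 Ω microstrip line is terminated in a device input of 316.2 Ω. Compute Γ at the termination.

Γ = (Z_L − Z_0)/(Z_L + Z_0) = (316.2 − 76.24)/(316.2 + 76.24) = 240/392.4

Γ = 0.611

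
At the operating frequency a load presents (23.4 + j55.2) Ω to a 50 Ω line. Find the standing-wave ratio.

Γ = (Z_L − Z_0)/(Z_L + Z_0) = (-26.6 + j55.2)/(73.4 + j55.2)
|Γ| = 61.3/91.8 = 0.667
VSWR = (1 + |Γ|)/(1 − |Γ|) = 1.67/0.333

VSWR ≈ 5.01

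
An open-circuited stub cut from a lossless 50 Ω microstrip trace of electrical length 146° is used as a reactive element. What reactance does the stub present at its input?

X_in ≈ 74.1 Ω (inductive)

tan(βl) = -0.675
For an open-circuited stub, Z_in = −jZ_0·cot(βl) = −jZ_0/tan(βl)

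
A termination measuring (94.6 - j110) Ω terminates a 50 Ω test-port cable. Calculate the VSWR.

Γ = (Z_L − Z_0)/(Z_L + Z_0) = (44.6 − j110)/(144.6 − j110)
|Γ| = 119/182 = 0.653
VSWR = (1 + |Γ|)/(1 − |Γ|) = 1.65/0.347

VSWR ≈ 4.77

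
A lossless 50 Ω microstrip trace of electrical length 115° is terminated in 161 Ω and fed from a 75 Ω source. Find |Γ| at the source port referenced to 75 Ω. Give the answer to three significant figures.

tan(βl) = -2.14
Z_in = Z_0·(Z_L + jZ_0·tanβl)/(Z_0 + jZ_L·tanβl) = 18.5 + j20.6 Ω
Γ_s = (Z_in − Z_s)/(Z_in + Z_s) = (-56.5 + j20.6)/(93.5 + j20.6), |Γ_s| = 0.628

|Γ| ≈ 0.628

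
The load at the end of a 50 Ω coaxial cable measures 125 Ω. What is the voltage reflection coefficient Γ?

Γ = (Z_L − Z_0)/(Z_L + Z_0) = (125 − 50)/(125 + 50) = 75/175

Γ = 0.429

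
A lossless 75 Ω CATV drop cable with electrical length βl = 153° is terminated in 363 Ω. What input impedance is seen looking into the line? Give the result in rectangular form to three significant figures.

tan(βl) = tan(153°) = -0.51
Z_in = Z_0·(Z_L + jZ_0·tanβl)/(Z_0 + jZ_L·tanβl)
     = 75·(363 − j38.2)/(75 − j185)

Z_in ≈ 64.6 + j121 Ω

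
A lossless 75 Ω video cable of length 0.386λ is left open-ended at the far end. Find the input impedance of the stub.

βl = 2π × 0.386 = 139°
tan(βl) = -0.871
For an open-ended stub, Z_in = −jZ_0·cot(βl) = −jZ_0/tan(βl)

Z_in ≈ +j86.2 Ω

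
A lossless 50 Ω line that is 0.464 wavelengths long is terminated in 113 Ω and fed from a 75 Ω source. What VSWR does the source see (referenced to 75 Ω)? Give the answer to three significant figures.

VSWR ≈ 1.63

βl = 2π × 0.464 = 167°
tan(βl) = -0.23
Z_in = Z_0·(Z_L + jZ_0·tanβl)/(Z_0 + jZ_L·tanβl) = 93.7 + j37.2 Ω
Γ_s = (Z_in − Z_s)/(Z_in + Z_s) = (18.7 + j37.2)/(169 + j37.2), |Γ_s| = 0.241
VSWR = (1 + |Γ_s|)/(1 − |Γ_s|)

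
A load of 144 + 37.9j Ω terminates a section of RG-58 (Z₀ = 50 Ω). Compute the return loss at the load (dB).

Γ = (94 + j37.9)/(194 + j37.9), |Γ| = 0.513
RL = −20·log₁₀|Γ| = −20·log₁₀(0.513)

RL ≈ 5.8 dB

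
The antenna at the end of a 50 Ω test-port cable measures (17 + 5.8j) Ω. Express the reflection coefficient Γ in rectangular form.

Γ = (Z_L − Z_0)/(Z_L + Z_0) = (-33 + j5.8)/(67 + j5.8)

Γ ≈ -0.481 + j0.128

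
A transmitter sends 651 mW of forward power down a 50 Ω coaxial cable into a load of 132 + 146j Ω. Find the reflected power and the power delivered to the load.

|Γ| = |(82 + j146)/(182 + j146)| = 0.718
|Γ|² = 0.515
P_refl = |Γ|²·P_inc = 335 mW, P_del = (1 − |Γ|²)·P_inc = 316 mW

P_reflected ≈ 335 mW; P_delivered ≈ 316 mW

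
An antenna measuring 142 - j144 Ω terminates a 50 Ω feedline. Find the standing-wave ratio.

Γ = (Z_L − Z_0)/(Z_L + Z_0) = (92 − j144)/(192 − j144)
|Γ| = 171/240 = 0.712
VSWR = (1 + |Γ|)/(1 − |Γ|) = 1.71/0.288

VSWR ≈ 5.94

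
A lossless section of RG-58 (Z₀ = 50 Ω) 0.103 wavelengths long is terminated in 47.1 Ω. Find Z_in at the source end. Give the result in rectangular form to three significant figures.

Z_in ≈ 49.1 + j2.82 Ω

βl = 2π × 0.103 = 37.1°
tan(βl) = tan(37.1°) = 0.756
Z_in = Z_0·(Z_L + jZ_0·tanβl)/(Z_0 + jZ_L·tanβl)
     = 50·(47.1 + j37.8)/(50 + j35.6)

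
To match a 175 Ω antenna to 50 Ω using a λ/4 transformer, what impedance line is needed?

Z_qwt = √(Z_0·R_L) = √(50 × 175) = √8750

Z_qwt ≈ 93.5 Ω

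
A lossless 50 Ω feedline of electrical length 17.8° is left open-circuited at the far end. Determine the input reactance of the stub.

tan(βl) = 0.321
For an open-circuited stub, Z_in = −jZ_0·cot(βl) = −jZ_0/tan(βl)

X_in ≈ -156 Ω (capacitive)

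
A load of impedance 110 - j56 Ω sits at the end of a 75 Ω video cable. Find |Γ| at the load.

|Γ| ≈ 0.342

Γ = (Z_L − Z_0)/(Z_L + Z_0) = (35 − j56)/(185 − j56)
|Γ| = 66/193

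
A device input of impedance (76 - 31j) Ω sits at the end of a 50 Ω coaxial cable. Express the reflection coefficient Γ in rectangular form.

Γ ≈ 0.252 − j0.184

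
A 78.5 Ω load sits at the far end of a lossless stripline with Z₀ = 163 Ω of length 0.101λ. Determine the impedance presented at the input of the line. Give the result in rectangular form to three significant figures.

βl = 2π × 0.101 = 36.4°
tan(βl) = tan(36.4°) = 0.736
Z_in = Z_0·(Z_L + jZ_0·tanβl)/(Z_0 + jZ_L·tanβl)
     = 163·(78.5 + j120)/(163 + j57.8)

Z_in ≈ 108 + j81.9 Ω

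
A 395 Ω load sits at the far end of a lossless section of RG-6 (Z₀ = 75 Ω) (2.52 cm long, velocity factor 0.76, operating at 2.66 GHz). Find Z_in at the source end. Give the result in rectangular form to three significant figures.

Z_in ≈ 15.3 + j20.5 Ω

λ = v/f = 0.76·c / 2.66 GHz = 0.0857 m
βl = 2π·l/λ = 2π × 0.294 = 106°
tan(βl) = tan(106°) = -3.52
Z_in = Z_0·(Z_L + jZ_0·tanβl)/(Z_0 + jZ_L·tanβl)
     = 75·(395 − j264)/(75 − j1390)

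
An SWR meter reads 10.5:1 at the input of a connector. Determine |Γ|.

|Γ| = (S − 1)/(S + 1) = (10.5 − 1)/(10.5 + 1) = 9.5/11.5

|Γ| ≈ 0.826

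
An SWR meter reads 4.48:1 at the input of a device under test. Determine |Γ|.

|Γ| ≈ 0.635

|Γ| = (S − 1)/(S + 1) = (4.48 − 1)/(4.48 + 1) = 3.48/5.48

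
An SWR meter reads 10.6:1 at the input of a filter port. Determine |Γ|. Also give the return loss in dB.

|Γ| = (S − 1)/(S + 1) = (10.6 − 1)/(10.6 + 1) = 9.6/11.6
RL = −20·log₁₀|Γ| = −20·log₁₀(0.828)

|Γ| ≈ 0.828; return loss ≈ 1.64 dB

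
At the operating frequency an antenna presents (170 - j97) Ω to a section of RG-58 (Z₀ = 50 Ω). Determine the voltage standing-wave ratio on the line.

VSWR ≈ 4.58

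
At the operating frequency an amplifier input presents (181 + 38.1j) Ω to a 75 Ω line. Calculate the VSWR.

VSWR ≈ 2.54

Γ = (Z_L − Z_0)/(Z_L + Z_0) = (106 + j38.1)/(256 + j38.1)
|Γ| = 113/259 = 0.435
VSWR = (1 + |Γ|)/(1 − |Γ|) = 1.44/0.565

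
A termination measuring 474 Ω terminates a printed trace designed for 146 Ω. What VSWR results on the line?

VSWR ≈ 3.25

For a purely resistive load, VSWR = R_L/Z_0 or Z_0/R_L (whichever > 1) = 474/146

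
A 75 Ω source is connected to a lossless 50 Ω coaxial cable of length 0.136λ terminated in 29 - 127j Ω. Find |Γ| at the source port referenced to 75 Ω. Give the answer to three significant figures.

βl = 2π × 0.136 = 49°
tan(βl) = 1.15
Z_in = Z_0·(Z_L + jZ_0·tanβl)/(Z_0 + jZ_L·tanβl) = 4.26 − j18.5 Ω
Γ_s = (Z_in − Z_s)/(Z_in + Z_s) = (-70.7 − j18.5)/(79.3 − j18.5), |Γ_s| = 0.898

|Γ| ≈ 0.898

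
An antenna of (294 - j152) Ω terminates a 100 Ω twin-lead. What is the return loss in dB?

Γ = (194 − j152)/(394 − j152), |Γ| = 0.584
RL = −20·log₁₀|Γ| = −20·log₁₀(0.584)

RL ≈ 4.68 dB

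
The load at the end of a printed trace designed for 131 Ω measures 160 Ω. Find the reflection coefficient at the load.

Γ = (Z_L − Z_0)/(Z_L + Z_0) = (160 − 131)/(160 + 131) = 29/291

Γ = 0.0997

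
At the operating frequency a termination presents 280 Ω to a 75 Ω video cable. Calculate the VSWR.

VSWR ≈ 3.73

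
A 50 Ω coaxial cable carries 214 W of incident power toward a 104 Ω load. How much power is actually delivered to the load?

Γ = (104 − 50)/(104 + 50) = 0.351
|Γ|² = 0.123
P_refl = |Γ|²·P_inc = 26.3 W, P_del = (1 − |Γ|²)·P_inc = 188 W

P_delivered ≈ 188 W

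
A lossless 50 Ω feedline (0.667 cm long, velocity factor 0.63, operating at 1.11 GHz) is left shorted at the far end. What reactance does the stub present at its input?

X_in ≈ 12.6 Ω (inductive)

λ = v/f = 0.63·c / 1.11 GHz = 0.17 m
βl = 2π·l/λ = 2π × 0.0392 = 14.1°
tan(βl) = 0.251
For a shorted stub, Z_in = jZ_0·tan(βl)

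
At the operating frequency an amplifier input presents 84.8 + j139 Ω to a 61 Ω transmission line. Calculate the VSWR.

VSWR ≈ 5.67

Γ = (Z_L − Z_0)/(Z_L + Z_0) = (23.8 + j139)/(145.8 + j139)
|Γ| = 141/201 = 0.7
VSWR = (1 + |Γ|)/(1 − |Γ|) = 1.7/0.3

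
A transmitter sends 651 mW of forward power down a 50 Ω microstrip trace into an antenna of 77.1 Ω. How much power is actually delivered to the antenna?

P_delivered ≈ 621 mW

Γ = (77.1 − 50)/(77.1 + 50) = 0.213
|Γ|² = 0.0455
P_refl = |Γ|²·P_inc = 29.6 mW, P_del = (1 − |Γ|²)·P_inc = 621 mW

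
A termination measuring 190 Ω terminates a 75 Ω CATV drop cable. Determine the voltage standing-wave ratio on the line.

Γ = (190 − 75)/(190 + 75) = 0.434
VSWR = (1 + 0.434)/(1 − 0.434)

VSWR ≈ 2.53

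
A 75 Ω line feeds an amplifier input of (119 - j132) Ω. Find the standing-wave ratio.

VSWR ≈ 3.91

Γ = (Z_L − Z_0)/(Z_L + Z_0) = (44 − j132)/(194 − j132)
|Γ| = 139/235 = 0.593
VSWR = (1 + |Γ|)/(1 − |Γ|) = 1.59/0.407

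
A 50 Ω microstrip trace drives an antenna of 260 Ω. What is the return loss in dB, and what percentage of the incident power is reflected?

Γ = (260 − 50)/(260 + 50) = 0.677
RL = −20·log₁₀(0.677) = 3.38 dB
P_refl/P_inc = |Γ|² = 0.459

RL ≈ 3.38 dB; 45.9% of incident power reflected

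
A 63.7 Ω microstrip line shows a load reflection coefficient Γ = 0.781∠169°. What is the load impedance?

Z_L ≈ 7.9 + j6.04 Ω

Z_L = Z_0·(1 + Γ)/(1 − Γ) = 63.7·(0.233 + j0.149)/(1.77 − j0.149)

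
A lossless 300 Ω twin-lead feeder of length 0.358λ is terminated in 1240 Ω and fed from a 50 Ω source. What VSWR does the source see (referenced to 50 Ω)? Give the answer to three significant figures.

VSWR ≈ 11

βl = 2π × 0.358 = 129°
tan(βl) = -1.24
Z_in = Z_0·(Z_L + jZ_0·tanβl)/(Z_0 + jZ_L·tanβl) = 115 + j219 Ω
Γ_s = (Z_in − Z_s)/(Z_in + Z_s) = (65.4 + j219)/(165 + j219), |Γ_s| = 0.833
VSWR = (1 + |Γ_s|)/(1 − |Γ_s|)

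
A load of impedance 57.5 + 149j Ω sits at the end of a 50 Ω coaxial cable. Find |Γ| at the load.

|Γ| ≈ 0.812

Γ = (Z_L − Z_0)/(Z_L + Z_0) = (7.5 + j149)/(107.5 + j149)
|Γ| = 149/184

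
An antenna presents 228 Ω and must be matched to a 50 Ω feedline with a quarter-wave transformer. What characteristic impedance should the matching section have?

Z_qwt = √(Z_0·R_L) = √(50 × 228) = √11400

Z_qwt ≈ 107 Ω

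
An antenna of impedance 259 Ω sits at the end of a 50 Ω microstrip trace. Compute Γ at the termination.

Γ = 0.676

Γ = (Z_L − Z_0)/(Z_L + Z_0) = (259 − 50)/(259 + 50) = 209/309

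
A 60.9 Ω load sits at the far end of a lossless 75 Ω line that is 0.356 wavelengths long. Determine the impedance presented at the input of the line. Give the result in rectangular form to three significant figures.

βl = 2π × 0.356 = 128°
tan(βl) = tan(128°) = -1.27
Z_in = Z_0·(Z_L + jZ_0·tanβl)/(Z_0 + jZ_L·tanβl)
     = 75·(60.9 − j95.4)/(75 − j77.5)

Z_in ≈ 77.1 − j15.7 Ω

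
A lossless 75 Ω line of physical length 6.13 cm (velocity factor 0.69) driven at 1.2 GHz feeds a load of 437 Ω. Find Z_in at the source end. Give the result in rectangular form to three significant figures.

Z_in ≈ 20.3 + j55.7 Ω

λ = v/f = 0.69·c / 1.2 GHz = 0.172 m
βl = 2π·l/λ = 2π × 0.355 = 128°
tan(βl) = tan(128°) = -1.28
Z_in = Z_0·(Z_L + jZ_0·tanβl)/(Z_0 + jZ_L·tanβl)
     = 75·(437 − j96.2)/(75 − j561)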